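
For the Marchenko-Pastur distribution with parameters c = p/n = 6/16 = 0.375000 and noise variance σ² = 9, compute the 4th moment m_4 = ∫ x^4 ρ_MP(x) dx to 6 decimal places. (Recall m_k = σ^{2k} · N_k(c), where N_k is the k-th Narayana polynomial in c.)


E[X⁴] = σ⁸ (1 + 6c + 6c² + c³) (fourth MP moment). With σ² = 9 (so σ⁸ = 6561) and c = 6/16 = 0.375000: E[X⁴] = 6561 · (1 + 6·0.375000 + 6·(0.375000)² + (0.375000)³) = 6561 · 4.146484.

So E[X^4] = 27205.083984.


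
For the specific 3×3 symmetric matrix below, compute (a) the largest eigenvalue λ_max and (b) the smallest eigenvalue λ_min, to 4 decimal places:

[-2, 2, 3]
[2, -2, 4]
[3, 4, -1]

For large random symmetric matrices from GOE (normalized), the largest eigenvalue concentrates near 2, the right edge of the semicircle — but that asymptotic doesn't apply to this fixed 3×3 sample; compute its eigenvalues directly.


Since M is real symmetric, all three eigenvalues are real; they are the roots of det(λI − M) = λ³ − (tr M) λ² + s λ − det M, where s is the sum of the principal 2×2 minors.
tr M = -2 + (-2) + (-1) = -5.
s = ((-2)·(-2) − 2²) + ((-2)·(-1) − 3²) + ((-2)·(-1) − 4²) = 0 + (-7) + (-14) = -21.
det M (expand along row 1) = (-2)·(-14) − 2·(-14) + 3·14 = 98.
Characteristic polynomial: λ³ + 5λ² − 21λ − 98 = 0.
Substitute λ = y + (tr M)/3 = y − 1.666667 to remove the quadratic term: y³ + p·y + q = 0 with p = s − (tr M)²/3 = -29.333333 and q = −2(tr M)³/27 + (tr M)·s/3 − det M = -53.740741.
Three real roots ⇒ use the trigonometric (Viète) form: r = 2√(−p/3) = 6.253888, φ = arccos(3q/(p·r)) = arccos(0.878847) = 0.497356 rad.
y_k = r·cos(φ/3 − 2πk/3) for k = 0, 1, 2 gives y = 6.168141, -2.190281, -3.977860.
λ_k = y_k − 1.666667 gives λ = 4.5015, -3.8569, -5.6445 (check: the sum is -5.0000 = tr M).

Hence λ_max = 4.5015 and λ_min = -5.6445.


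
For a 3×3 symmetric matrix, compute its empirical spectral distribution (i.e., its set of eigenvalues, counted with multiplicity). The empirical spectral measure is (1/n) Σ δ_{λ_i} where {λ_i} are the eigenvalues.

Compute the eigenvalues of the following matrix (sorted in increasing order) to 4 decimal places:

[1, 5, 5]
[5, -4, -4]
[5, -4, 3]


Since M is real symmetric, all three eigenvalues are real; they are the roots of det(λI − M) = λ³ − (tr M) λ² + s λ − det M, where s is the sum of the principal 2×2 minors.
tr M = 1 + (-4) + 3 = 0.
s = (1·(-4) − 5²) + (1·3 − 5²) + ((-4)·3 − (-4)²) = -29 + (-22) + (-28) = -79.
det M (expand along row 1) = 1·(-28) − 5·35 + 5·0 = -203.
Characteristic polynomial: λ³ − 79λ + 203 = 0.
Substitute λ = y + (tr M)/3 = y + 0.000000 to remove the quadratic term: y³ + p·y + q = 0 with p = s − (tr M)²/3 = -79.000000 and q = −2(tr M)³/27 + (tr M)·s/3 − det M = 203.000000.
Three real roots ⇒ use the trigonometric (Viète) form: r = 2√(−p/3) = 10.263203, φ = arccos(3q/(p·r)) = arccos(-0.751116) = 2.420548 rad.
y_k = r·cos(φ/3 − 2πk/3) for k = 0, 1, 2 gives y = 7.099848, 2.868341, -9.968189.
λ_k = y_k + 0.000000 gives λ = 7.0998, 2.8683, -9.9682 (check: the sum is 0.0000 = tr M).

Eigenvalues sorted in increasing order: [-9.9682, 2.8683, 7.0998].


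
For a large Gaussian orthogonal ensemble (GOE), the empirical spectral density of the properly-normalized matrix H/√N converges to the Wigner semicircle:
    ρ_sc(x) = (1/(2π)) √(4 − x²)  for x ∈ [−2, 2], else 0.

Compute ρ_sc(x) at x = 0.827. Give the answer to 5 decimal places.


ρ_sc(x) = (1/(2π)) √(4 − x²). With x = 0.827:
  4 − x² = 4 − (0.827)² = 4 − 0.683929 = 3.316071.
  √(4 − x²) = 1.821008.
  1/(2π) = 0.159155.
  ρ_sc(0.827) = 0.159155 · 1.821008 = 0.289822.

Rounded to 5 decimal places: ρ_sc(0.827) ≈ 0.28982.


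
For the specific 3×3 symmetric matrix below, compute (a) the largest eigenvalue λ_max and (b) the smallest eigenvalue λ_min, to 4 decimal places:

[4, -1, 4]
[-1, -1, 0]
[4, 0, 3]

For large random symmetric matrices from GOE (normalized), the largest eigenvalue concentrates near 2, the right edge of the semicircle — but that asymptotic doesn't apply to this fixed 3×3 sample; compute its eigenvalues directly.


Since M is real symmetric, all three eigenvalues are real; they are the roots of det(λI − M) = λ³ − (tr M) λ² + s λ − det M, where s is the sum of the principal 2×2 minors.
tr M = 4 + (-1) + 3 = 6.
s = (4·(-1) − (-1)²) + (4·3 − 4²) + ((-1)·3 − 0²) = -5 + (-4) + (-3) = -12.
det M (expand along row 1) = 4·(-3) − (-1)·(-3) + 4·4 = 1.
Characteristic polynomial: λ³ − 6λ² − 12λ − 1 = 0.
Substitute λ = y + (tr M)/3 = y + 2.000000 to remove the quadratic term: y³ + p·y + q = 0 with p = s − (tr M)²/3 = -24.000000 and q = −2(tr M)³/27 + (tr M)·s/3 − det M = -41.000000.
Three real roots ⇒ use the trigonometric (Viète) form: r = 2√(−p/3) = 5.656854, φ = arccos(3q/(p·r)) = arccos(0.905981) = 0.437106 rad.
y_k = r·cos(φ/3 − 2πk/3) for k = 0, 1, 2 gives y = 5.596916, -2.087190, -3.509726.
λ_k = y_k + 2.000000 gives λ = 7.5969, -0.0872, -1.5097 (check: the sum is 6.0000 = tr M).

Hence λ_max = 7.5969 and λ_min = -1.5097.


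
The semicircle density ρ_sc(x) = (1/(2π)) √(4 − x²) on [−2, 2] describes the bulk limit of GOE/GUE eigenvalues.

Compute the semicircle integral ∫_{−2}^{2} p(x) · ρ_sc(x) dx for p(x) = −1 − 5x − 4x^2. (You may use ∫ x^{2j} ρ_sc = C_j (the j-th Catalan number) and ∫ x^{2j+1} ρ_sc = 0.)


Write p(x) = Σ a_i x^i, split into monomials and integrate each against ρ_sc separately.
Using ∫ x^{2j} ρ_sc = C_j = (1/(j+1)) C(2j, j) (Catalan numbers) and ∫ x^{2j+1} ρ_sc = 0 (odd monomials vanish by symmetry):
  i = 0 (even): a_0 · C_{0} = -1 · 1 = -1
  i = 1 (odd): ∫ x^1 ρ_sc = 0 (vanishes)
  i = 2 (even): a_2 · C_{1} = -4 · 1 = -4

Summing the contributions: ∫_{−2}^{2} p(x) ρ_sc(x) dx = (-1) + (-4) = -5.


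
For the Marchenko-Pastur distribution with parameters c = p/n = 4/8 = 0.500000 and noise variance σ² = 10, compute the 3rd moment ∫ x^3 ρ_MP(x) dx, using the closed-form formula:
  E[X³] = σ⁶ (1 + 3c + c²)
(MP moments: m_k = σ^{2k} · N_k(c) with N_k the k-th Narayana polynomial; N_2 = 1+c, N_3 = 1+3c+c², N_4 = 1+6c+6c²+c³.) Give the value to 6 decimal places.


E[X³] = σ⁶ (1 + 3c + c²) (third MP moment). With σ² = 10 (so σ⁶ = 1000) and c = 4/8 = 0.500000: E[X³] = 1000 · (1 + 3·0.500000 + (0.500000)²) = 1000 · 2.750000.

So E[X^3] = 2750.000000.


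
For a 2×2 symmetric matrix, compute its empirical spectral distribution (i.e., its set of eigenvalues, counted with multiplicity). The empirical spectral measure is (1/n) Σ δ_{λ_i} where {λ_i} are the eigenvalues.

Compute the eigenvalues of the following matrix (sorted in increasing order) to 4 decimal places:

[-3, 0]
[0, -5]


Since M is real symmetric, both eigenvalues are real; they are the roots of det(λI − M) = λ² − (tr M) λ + det M.
tr M = -3 + (-5) = -8.
det M = (-3)·(-5) − 0² = 15 − 0 = 15.
Characteristic polynomial: λ² + 8λ + 15 = 0.
Discriminant Δ = (tr M)² − 4·det M = 64 − 60 = 4; √Δ = 2.000000.
λ = (tr M ± √Δ)/2 = (-8 ± 2.000000)/2, giving (tr M − √Δ)/2 = -5.0000 and (tr M + √Δ)/2 = -3.0000.

Eigenvalues sorted in increasing order: [-5.0000, -3.0000].


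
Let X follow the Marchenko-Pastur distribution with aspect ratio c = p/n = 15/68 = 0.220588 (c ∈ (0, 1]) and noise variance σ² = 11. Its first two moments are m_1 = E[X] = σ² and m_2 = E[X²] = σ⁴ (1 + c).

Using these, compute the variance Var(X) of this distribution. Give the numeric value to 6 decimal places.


m_1 = E[X] = σ² = 11, so m_1² = 121.
m_2 = E[X²] = σ⁴ (1 + c) = 121 · (1 + 0.220588) = 121 · 1.220588 = 147.691176.
(Note m_2 − m_1² simplifies to c · σ⁴ = 0.220588 · 121.)

Var(X) = m_2 − m_1² = 147.691176 − 121 = 26.691176.


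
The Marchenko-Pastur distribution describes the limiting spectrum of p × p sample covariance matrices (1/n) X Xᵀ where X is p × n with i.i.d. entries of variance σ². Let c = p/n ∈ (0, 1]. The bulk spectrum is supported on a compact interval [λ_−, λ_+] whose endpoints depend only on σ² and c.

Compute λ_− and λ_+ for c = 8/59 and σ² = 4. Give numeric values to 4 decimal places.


c = 8/59 = 0.135593; √c = 0.368230.
λ_− = σ² (1 − √c)² = 4 · (1 − 0.368230)² = 4 · (0.631770)² = 1.596534.
λ_+ = σ² (1 + √c)² = 4 · (1 + 0.368230)² = 4 · (1.368230)² = 7.488212.

Rounded to 4 decimal places: λ_− ≈ 1.5965, λ_+ ≈ 7.4882.


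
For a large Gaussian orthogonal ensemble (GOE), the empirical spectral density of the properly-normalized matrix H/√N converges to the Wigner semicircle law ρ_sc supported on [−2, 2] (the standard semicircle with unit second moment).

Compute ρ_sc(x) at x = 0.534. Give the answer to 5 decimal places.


ρ_sc(x) = (1/(2π)) √(4 − x²). With x = 0.534:
  4 − x² = 4 − (0.534)² = 4 − 0.285156 = 3.714844.
  √(4 − x²) = 1.927393.
  1/(2π) = 0.159155.
  ρ_sc(0.534) = 0.159155 · 1.927393 = 0.306754.

Rounded to 5 decimal places: ρ_sc(0.534) ≈ 0.30675.


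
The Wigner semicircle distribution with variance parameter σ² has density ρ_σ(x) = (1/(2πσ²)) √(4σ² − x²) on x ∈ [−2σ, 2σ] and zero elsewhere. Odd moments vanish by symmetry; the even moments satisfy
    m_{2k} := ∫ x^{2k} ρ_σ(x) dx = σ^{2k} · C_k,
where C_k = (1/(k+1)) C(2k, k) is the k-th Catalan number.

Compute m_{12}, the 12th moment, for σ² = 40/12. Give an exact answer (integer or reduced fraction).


By the scaled semicircle moment identity, m_{2k} = σ^{2k} · C_k with k = 6.
C_6 = (1/(k+1)) · C(2k, k) = (1/7) · C(12, 6) = (1/7) · 924 = 132.
σ^{2k} = (σ²)^k = (40/12)^6 = 1000000/729.

Therefore m_{12} = σ^{12} · C_6 = (1000000/729) · 132 = 44000000/243.


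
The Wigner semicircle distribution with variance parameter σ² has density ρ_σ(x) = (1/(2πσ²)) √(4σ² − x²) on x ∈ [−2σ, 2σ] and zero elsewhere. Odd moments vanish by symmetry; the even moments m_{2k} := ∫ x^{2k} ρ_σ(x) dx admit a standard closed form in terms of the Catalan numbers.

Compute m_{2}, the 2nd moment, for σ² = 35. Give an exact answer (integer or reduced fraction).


By the scaled semicircle moment identity, m_{2k} = σ^{2k} · C_k with k = 1.
C_1 = (1/(k+1)) · C(2k, k) = (1/2) · C(2, 1) = (1/2) · 2 = 1.
σ^{2k} = (σ²)^k = (35)^1 = 35.

Therefore m_{2} = σ^{2} · C_1 = 35 · 1 = 35.


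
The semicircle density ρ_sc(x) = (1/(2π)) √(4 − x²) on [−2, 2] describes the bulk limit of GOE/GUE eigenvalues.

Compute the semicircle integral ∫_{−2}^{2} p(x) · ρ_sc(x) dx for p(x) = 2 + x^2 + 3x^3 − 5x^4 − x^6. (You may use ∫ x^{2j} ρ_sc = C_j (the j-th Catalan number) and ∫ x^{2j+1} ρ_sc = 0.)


Write p(x) = Σ a_i x^i, split into monomials and integrate each against ρ_sc separately.
Using ∫ x^{2j} ρ_sc = C_j = (1/(j+1)) C(2j, j) (Catalan numbers) and ∫ x^{2j+1} ρ_sc = 0 (odd monomials vanish by symmetry):
  i = 0 (even): a_0 · C_{0} = 2 · 1 = 2
  i = 2 (even): a_2 · C_{1} = 1 · 1 = 1
  i = 3 (odd): ∫ x^3 ρ_sc = 0 (vanishes)
  i = 4 (even): a_4 · C_{2} = -5 · 2 = -10
  i = 6 (even): a_6 · C_{3} = -1 · 5 = -5

Summing the contributions: ∫_{−2}^{2} p(x) ρ_sc(x) dx = 2 + 1 + (-10) + (-5) = -12.


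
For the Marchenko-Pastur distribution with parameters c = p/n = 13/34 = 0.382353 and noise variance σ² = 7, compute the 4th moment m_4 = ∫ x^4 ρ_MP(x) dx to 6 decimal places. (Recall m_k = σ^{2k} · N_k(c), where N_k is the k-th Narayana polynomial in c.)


E[X⁴] = σ⁸ (1 + 6c + 6c² + c³) (fourth MP moment). With σ² = 7 (so σ⁸ = 2401) and c = 13/34 = 0.382353: E[X⁴] = 2401 · (1 + 6·0.382353 + 6·(0.382353)² + (0.382353)³) = 2401 · 4.227178.

So E[X^4] = 10149.454127.


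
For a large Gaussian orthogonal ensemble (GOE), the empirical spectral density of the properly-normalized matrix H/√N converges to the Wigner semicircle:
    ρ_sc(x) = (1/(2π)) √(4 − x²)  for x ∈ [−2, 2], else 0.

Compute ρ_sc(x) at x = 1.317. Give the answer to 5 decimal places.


ρ_sc(x) = (1/(2π)) √(4 − x²). With x = 1.317:
  4 − x² = 4 − (1.317)² = 4 − 1.734489 = 2.265511.
  √(4 − x²) = 1.505161.
  1/(2π) = 0.159155.
  ρ_sc(1.317) = 0.159155 · 1.505161 = 0.239554.

Rounded to 5 decimal places: ρ_sc(1.317) ≈ 0.23955.


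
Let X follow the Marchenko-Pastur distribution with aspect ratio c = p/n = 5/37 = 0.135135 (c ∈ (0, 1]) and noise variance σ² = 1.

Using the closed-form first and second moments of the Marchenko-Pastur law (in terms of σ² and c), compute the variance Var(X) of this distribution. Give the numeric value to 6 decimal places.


Recall the MP moments m_1 = E[X] = σ² and m_2 = E[X²] = σ⁴ (1 + c).
m_1 = E[X] = σ² = 1, so m_1² = 1.
m_2 = E[X²] = σ⁴ (1 + c) = 1 · (1 + 0.135135) = 1 · 1.135135 = 1.135135.
(Note m_2 − m_1² simplifies to c · σ⁴ = 0.135135 · 1.)

Var(X) = m_2 − m_1² = 1.135135 − 1 = 0.135135.


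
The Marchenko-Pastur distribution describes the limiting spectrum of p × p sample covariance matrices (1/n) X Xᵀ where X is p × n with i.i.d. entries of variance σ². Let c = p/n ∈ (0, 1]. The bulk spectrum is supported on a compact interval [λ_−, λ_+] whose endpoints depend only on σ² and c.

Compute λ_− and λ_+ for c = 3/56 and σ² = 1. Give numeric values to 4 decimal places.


c = 3/56 = 0.053571; √c = 0.231455.
λ_− = σ² (1 − √c)² = 1 · (1 − 0.231455)² = 1 · (0.768545)² = 0.590661.
λ_+ = σ² (1 + √c)² = 1 · (1 + 0.231455)² = 1 · (1.231455)² = 1.516481.

Rounded to 4 decimal places: λ_− ≈ 0.5907, λ_+ ≈ 1.5165.


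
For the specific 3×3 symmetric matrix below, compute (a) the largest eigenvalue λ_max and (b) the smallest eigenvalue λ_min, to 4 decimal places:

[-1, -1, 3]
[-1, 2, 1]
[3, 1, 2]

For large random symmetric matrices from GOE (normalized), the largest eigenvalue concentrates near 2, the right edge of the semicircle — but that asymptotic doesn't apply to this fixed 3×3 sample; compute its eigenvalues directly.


Since M is real symmetric, all three eigenvalues are real; they are the roots of det(λI − M) = λ³ − (tr M) λ² + s λ − det M, where s is the sum of the principal 2×2 minors.
tr M = -1 + 2 + 2 = 3.
s = ((-1)·2 − (-1)²) + ((-1)·2 − 3²) + (2·2 − 1²) = -3 + (-11) + 3 = -11.
det M (expand along row 1) = (-1)·3 − (-1)·(-5) + 3·(-7) = -29.
Characteristic polynomial: λ³ − 3λ² − 11λ + 29 = 0.
Substitute λ = y + (tr M)/3 = y + 1.000000 to remove the quadratic term: y³ + p·y + q = 0 with p = s − (tr M)²/3 = -14.000000 and q = −2(tr M)³/27 + (tr M)·s/3 − det M = 16.000000.
Three real roots ⇒ use the trigonometric (Viète) form: r = 2√(−p/3) = 4.320494, φ = arccos(3q/(p·r)) = arccos(-0.793560) = 2.487434 rad.
y_k = r·cos(φ/3 − 2πk/3) for k = 0, 1, 2 gives y = 2.918523, 1.299664, -4.218187.
λ_k = y_k + 1.000000 gives λ = 3.9185, 2.2997, -3.2182 (check: the sum is 3.0000 = tr M).

Hence λ_max = 3.9185 and λ_min = -3.2182.


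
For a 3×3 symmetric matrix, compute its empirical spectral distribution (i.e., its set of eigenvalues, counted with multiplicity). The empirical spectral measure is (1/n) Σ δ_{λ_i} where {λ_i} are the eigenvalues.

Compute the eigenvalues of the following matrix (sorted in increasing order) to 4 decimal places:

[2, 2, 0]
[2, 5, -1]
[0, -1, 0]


Since M is real symmetric, all three eigenvalues are real; they are the roots of det(λI − M) = λ³ − (tr M) λ² + s λ − det M, where s is the sum of the principal 2×2 minors.
tr M = 2 + 5 + 0 = 7.
s = (2·5 − 2²) + (2·0 − 0²) + (5·0 − (-1)²) = 6 + 0 + (-1) = 5.
det M (expand along row 1) = 2·(-1) − 2·0 + 0·(-2) = -2.
Characteristic polynomial: λ³ − 7λ² + 5λ + 2 = 0.
Substitute λ = y + (tr M)/3 = y + 2.333333 to remove the quadratic term: y³ + p·y + q = 0 with p = s − (tr M)²/3 = -11.333333 and q = −2(tr M)³/27 + (tr M)·s/3 − det M = -11.740741.
Three real roots ⇒ use the trigonometric (Viète) form: r = 2√(−p/3) = 3.887301, φ = arccos(3q/(p·r)) = arccos(0.799486) = 0.644357 rad.
y_k = r·cos(φ/3 − 2πk/3) for k = 0, 1, 2 gives y = 3.797979, -1.181460, -2.616519.
λ_k = y_k + 2.333333 gives λ = 6.1313, 1.1519, -0.2832 (check: the sum is 7.0000 = tr M).

Eigenvalues sorted in increasing order: [-0.2832, 1.1519, 6.1313].


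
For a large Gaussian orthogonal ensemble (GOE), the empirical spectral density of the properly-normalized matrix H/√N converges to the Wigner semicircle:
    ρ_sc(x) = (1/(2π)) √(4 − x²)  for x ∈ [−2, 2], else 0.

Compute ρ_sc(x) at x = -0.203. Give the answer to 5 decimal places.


ρ_sc(x) = (1/(2π)) √(4 − x²). With x = -0.203:
  4 − x² = 4 − (-0.203)² = 4 − 0.041209 = 3.958791.
  √(4 − x²) = 1.989671.
  1/(2π) = 0.159155.
  ρ_sc(-0.203) = 0.159155 · 1.989671 = 0.316666.

Rounded to 5 decimal places: ρ_sc(-0.203) ≈ 0.31667.


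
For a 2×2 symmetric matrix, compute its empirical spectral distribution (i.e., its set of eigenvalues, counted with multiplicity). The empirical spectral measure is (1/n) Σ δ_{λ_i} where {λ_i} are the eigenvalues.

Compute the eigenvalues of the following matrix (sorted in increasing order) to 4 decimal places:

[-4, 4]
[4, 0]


Since M is real symmetric, both eigenvalues are real; they are the roots of det(λI − M) = λ² − (tr M) λ + det M.
tr M = -4 + 0 = -4.
det M = (-4)·0 − 4² = 0 − 16 = -16.
Characteristic polynomial: λ² + 4λ − 16 = 0.
Discriminant Δ = (tr M)² − 4·det M = 16 − (-64) = 80; √Δ = 8.944272.
λ = (tr M ± √Δ)/2 = (-4 ± 8.944272)/2, giving (tr M − √Δ)/2 = -6.4721 and (tr M + √Δ)/2 = 2.4721.

Eigenvalues sorted in increasing order: [-6.4721, 2.4721].


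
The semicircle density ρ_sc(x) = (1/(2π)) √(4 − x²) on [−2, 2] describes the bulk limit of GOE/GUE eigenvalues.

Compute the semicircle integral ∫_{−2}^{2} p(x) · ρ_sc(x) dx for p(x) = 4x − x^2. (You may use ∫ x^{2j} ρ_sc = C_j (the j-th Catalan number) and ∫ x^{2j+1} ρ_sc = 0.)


Write p(x) = Σ a_i x^i, split into monomials and integrate each against ρ_sc separately.
Using ∫ x^{2j} ρ_sc = C_j = (1/(j+1)) C(2j, j) (Catalan numbers) and ∫ x^{2j+1} ρ_sc = 0 (odd monomials vanish by symmetry):
  i = 1 (odd): ∫ x^1 ρ_sc = 0 (vanishes)
  i = 2 (even): a_2 · C_{1} = -1 · 1 = -1

Summing the contributions: ∫_{−2}^{2} p(x) ρ_sc(x) dx = -1.


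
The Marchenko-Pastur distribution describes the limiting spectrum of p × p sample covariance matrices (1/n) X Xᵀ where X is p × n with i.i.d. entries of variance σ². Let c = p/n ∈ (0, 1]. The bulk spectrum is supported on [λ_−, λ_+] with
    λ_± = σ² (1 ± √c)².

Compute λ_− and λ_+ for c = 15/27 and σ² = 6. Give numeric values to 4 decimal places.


c = 15/27 = 0.555556; √c = 0.745356.
λ_− = σ² (1 − √c)² = 6 · (1 − 0.745356)² = 6 · (0.254644)² = 0.389061.
λ_+ = σ² (1 + √c)² = 6 · (1 + 0.745356)² = 6 · (1.745356)² = 18.277605.

Rounded to 4 decimal places: λ_− ≈ 0.3891, λ_+ ≈ 18.2776.


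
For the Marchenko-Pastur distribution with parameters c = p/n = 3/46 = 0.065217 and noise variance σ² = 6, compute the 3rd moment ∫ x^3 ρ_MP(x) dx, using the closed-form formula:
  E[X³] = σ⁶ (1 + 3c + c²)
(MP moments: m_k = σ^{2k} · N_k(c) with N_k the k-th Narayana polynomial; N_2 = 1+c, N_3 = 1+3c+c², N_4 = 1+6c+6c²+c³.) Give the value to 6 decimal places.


E[X³] = σ⁶ (1 + 3c + c²) (third MP moment). With σ² = 6 (so σ⁶ = 216) and c = 3/46 = 0.065217: E[X³] = 216 · (1 + 3·0.065217 + (0.065217)²) = 216 · 1.199905.

So E[X^3] = 259.179584.


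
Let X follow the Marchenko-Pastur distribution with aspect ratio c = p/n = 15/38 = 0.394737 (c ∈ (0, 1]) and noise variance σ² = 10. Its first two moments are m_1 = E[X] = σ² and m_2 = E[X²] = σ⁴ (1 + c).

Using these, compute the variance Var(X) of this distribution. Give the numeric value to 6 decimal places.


m_1 = E[X] = σ² = 10, so m_1² = 100.
m_2 = E[X²] = σ⁴ (1 + c) = 100 · (1 + 0.394737) = 100 · 1.394737 = 139.473684.
(Note m_2 − m_1² simplifies to c · σ⁴ = 0.394737 · 100.)

Var(X) = m_2 − m_1² = 139.473684 − 100 = 39.473684.


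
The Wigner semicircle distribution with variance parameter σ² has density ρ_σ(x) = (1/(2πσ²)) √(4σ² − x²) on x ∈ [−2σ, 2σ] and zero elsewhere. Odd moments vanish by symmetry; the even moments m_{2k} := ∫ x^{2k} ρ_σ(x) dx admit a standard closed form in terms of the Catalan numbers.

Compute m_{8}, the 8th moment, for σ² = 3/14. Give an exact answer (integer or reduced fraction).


By the scaled semicircle moment identity, m_{2k} = σ^{2k} · C_k with k = 4.
C_4 = (1/(k+1)) · C(2k, k) = (1/5) · C(8, 4) = (1/5) · 70 = 14.
σ^{2k} = (σ²)^k = (3/14)^4 = 81/38416.

Therefore m_{8} = σ^{8} · C_4 = (81/38416) · 14 = 81/2744.


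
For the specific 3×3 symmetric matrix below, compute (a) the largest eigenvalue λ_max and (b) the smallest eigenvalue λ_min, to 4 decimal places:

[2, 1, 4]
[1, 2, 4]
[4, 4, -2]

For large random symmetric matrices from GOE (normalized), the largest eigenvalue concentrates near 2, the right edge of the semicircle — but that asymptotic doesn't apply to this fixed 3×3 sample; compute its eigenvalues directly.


Since M is real symmetric, all three eigenvalues are real; they are the roots of det(λI − M) = λ³ − (tr M) λ² + s λ − det M, where s is the sum of the principal 2×2 minors.
tr M = 2 + 2 + (-2) = 2.
s = (2·2 − 1²) + (2·(-2) − 4²) + (2·(-2) − 4²) = 3 + (-20) + (-20) = -37.
det M (expand along row 1) = 2·(-20) − 1·(-18) + 4·(-4) = -38.
Characteristic polynomial: λ³ − 2λ² − 37λ + 38 = 0.
Substitute λ = y + (tr M)/3 = y + 0.666667 to remove the quadratic term: y³ + p·y + q = 0 with p = s − (tr M)²/3 = -38.333333 and q = −2(tr M)³/27 + (tr M)·s/3 − det M = 12.740741.
Three real roots ⇒ use the trigonometric (Viète) form: r = 2√(−p/3) = 7.149204, φ = arccos(3q/(p·r)) = arccos(-0.139470) = 1.710723 rad.
y_k = r·cos(φ/3 − 2πk/3) for k = 0, 1, 2 gives y = 6.017992, 0.333333, -6.351325.
λ_k = y_k + 0.666667 gives λ = 6.6847, 1.0000, -5.6847 (check: the sum is 2.0000 = tr M).

Hence λ_max = 6.6847 and λ_min = -5.6847.


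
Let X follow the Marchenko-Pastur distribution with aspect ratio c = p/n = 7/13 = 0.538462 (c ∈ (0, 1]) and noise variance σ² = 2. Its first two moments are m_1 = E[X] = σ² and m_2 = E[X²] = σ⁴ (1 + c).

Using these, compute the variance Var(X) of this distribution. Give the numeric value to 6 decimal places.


m_1 = E[X] = σ² = 2, so m_1² = 4.
m_2 = E[X²] = σ⁴ (1 + c) = 4 · (1 + 0.538462) = 4 · 1.538462 = 6.153846.
(Note m_2 − m_1² simplifies to c · σ⁴ = 0.538462 · 4.)

Var(X) = m_2 − m_1² = 6.153846 − 4 = 2.153846.


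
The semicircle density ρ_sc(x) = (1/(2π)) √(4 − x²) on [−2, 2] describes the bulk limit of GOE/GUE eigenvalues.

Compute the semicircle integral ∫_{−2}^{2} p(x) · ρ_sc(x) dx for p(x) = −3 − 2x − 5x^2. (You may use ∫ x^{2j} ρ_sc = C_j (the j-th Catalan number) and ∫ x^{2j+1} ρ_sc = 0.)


Write p(x) = Σ a_i x^i, split into monomials and integrate each against ρ_sc separately.
Using ∫ x^{2j} ρ_sc = C_j = (1/(j+1)) C(2j, j) (Catalan numbers) and ∫ x^{2j+1} ρ_sc = 0 (odd monomials vanish by symmetry):
  i = 0 (even): a_0 · C_{0} = -3 · 1 = -3
  i = 1 (odd): ∫ x^1 ρ_sc = 0 (vanishes)
  i = 2 (even): a_2 · C_{1} = -5 · 1 = -5

Summing the contributions: ∫_{−2}^{2} p(x) ρ_sc(x) dx = (-3) + (-5) = -8.


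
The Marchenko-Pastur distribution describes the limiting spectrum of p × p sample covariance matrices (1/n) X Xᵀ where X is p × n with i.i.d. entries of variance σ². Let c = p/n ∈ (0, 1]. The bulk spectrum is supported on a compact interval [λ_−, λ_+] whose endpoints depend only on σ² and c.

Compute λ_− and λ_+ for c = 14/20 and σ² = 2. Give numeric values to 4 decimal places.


c = 14/20 = 0.700000; √c = 0.836660.
λ_− = σ² (1 − √c)² = 2 · (1 − 0.836660)² = 2 · (0.163340)² = 0.053360.
λ_+ = σ² (1 + √c)² = 2 · (1 + 0.836660)² = 2 · (1.836660)² = 6.746640.

Rounded to 4 decimal places: λ_− ≈ 0.0534, λ_+ ≈ 6.7466.


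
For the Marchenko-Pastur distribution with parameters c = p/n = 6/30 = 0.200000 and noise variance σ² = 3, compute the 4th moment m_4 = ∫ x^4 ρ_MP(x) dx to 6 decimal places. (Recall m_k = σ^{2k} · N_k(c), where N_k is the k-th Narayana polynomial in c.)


E[X⁴] = σ⁸ (1 + 6c + 6c² + c³) (fourth MP moment). With σ² = 3 (so σ⁸ = 81) and c = 6/30 = 0.200000: E[X⁴] = 81 · (1 + 6·0.200000 + 6·(0.200000)² + (0.200000)³) = 81 · 2.448000.

So E[X^4] = 198.288000.


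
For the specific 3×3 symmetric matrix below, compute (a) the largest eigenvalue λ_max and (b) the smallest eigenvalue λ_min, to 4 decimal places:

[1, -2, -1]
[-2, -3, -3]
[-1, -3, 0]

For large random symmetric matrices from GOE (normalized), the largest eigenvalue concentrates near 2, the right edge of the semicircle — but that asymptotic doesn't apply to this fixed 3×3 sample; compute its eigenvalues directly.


Since M is real symmetric, all three eigenvalues are real; they are the roots of det(λI − M) = λ³ − (tr M) λ² + s λ − det M, where s is the sum of the principal 2×2 minors.
tr M = 1 + (-3) + 0 = -2.
s = (1·(-3) − (-2)²) + (1·0 − (-1)²) + ((-3)·0 − (-3)²) = -7 + (-1) + (-9) = -17.
det M (expand along row 1) = 1·(-9) − (-2)·(-3) + (-1)·3 = -18.
Characteristic polynomial: λ³ + 2λ² − 17λ + 18 = 0.
Substitute λ = y + (tr M)/3 = y − 0.666667 to remove the quadratic term: y³ + p·y + q = 0 with p = s − (tr M)²/3 = -18.333333 and q = −2(tr M)³/27 + (tr M)·s/3 − det M = 29.925926.
Three real roots ⇒ use the trigonometric (Viète) form: r = 2√(−p/3) = 4.944132, φ = arccos(3q/(p·r)) = arccos(-0.990461) = 3.003359 rad.
y_k = r·cos(φ/3 − 2πk/3) for k = 0, 1, 2 gives y = 2.666667, 2.272218, -4.938885.
λ_k = y_k − 0.666667 gives λ = 2.0000, 1.6056, -5.6056 (check: the sum is -2.0000 = tr M).

Hence λ_max = 2.0000 and λ_min = -5.6056.


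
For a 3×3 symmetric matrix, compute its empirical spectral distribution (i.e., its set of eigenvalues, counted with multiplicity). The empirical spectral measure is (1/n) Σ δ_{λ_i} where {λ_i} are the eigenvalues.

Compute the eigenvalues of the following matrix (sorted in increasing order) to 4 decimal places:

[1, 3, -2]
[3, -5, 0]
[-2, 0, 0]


Since M is real symmetric, all three eigenvalues are real; they are the roots of det(λI − M) = λ³ − (tr M) λ² + s λ − det M, where s is the sum of the principal 2×2 minors.
tr M = 1 + (-5) + 0 = -4.
s = (1·(-5) − 3²) + (1·0 − (-2)²) + ((-5)·0 − 0²) = -14 + (-4) + 0 = -18.
det M (expand along row 1) = 1·0 − 3·0 + (-2)·(-10) = 20.
Characteristic polynomial: λ³ + 4λ² − 18λ − 20 = 0.
Substitute λ = y + (tr M)/3 = y − 1.333333 to remove the quadratic term: y³ + p·y + q = 0 with p = s − (tr M)²/3 = -23.333333 and q = −2(tr M)³/27 + (tr M)·s/3 − det M = 8.740741.
Three real roots ⇒ use the trigonometric (Viète) form: r = 2√(−p/3) = 5.577734, φ = arccos(3q/(p·r)) = arccos(-0.201481) = 1.773666 rad.
y_k = r·cos(φ/3 − 2πk/3) for k = 0, 1, 2 gives y = 4.630970, 0.376898, -5.007867.
λ_k = y_k − 1.333333 gives λ = 3.2976, -0.9564, -6.3412 (check: the sum is -4.0000 = tr M).

Eigenvalues sorted in increasing order: [-6.3412, -0.9564, 3.2976].


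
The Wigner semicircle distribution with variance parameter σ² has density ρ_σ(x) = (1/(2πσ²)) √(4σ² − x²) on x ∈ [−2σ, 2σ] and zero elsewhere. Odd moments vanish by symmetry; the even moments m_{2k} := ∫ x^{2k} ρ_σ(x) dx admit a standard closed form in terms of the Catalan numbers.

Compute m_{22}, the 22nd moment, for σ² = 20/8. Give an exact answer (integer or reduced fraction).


By the scaled semicircle moment identity, m_{2k} = σ^{2k} · C_k with k = 11.
C_11 = (1/(k+1)) · C(2k, k) = (1/12) · C(22, 11) = (1/12) · 705432 = 58786.
σ^{2k} = (σ²)^k = (20/8)^11 = 48828125/2048.

Therefore m_{22} = σ^{22} · C_11 = (48828125/2048) · 58786 = 1435205078125/1024.


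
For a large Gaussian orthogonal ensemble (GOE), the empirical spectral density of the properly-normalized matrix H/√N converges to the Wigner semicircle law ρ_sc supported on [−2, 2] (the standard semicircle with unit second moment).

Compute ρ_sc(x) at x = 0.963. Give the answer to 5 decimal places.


ρ_sc(x) = (1/(2π)) √(4 − x²). With x = 0.963:
  4 − x² = 4 − (0.963)² = 4 − 0.927369 = 3.072631.
  √(4 − x²) = 1.752892.
  1/(2π) = 0.159155.
  ρ_sc(0.963) = 0.159155 · 1.752892 = 0.278981.

Rounded to 5 decimal places: ρ_sc(0.963) ≈ 0.27898.


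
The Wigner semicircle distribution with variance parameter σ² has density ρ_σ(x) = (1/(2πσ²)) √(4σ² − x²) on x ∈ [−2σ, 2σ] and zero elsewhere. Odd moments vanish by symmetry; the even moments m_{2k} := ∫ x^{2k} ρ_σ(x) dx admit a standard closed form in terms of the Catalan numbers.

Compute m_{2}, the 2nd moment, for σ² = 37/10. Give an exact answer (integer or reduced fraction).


By the scaled semicircle moment identity, m_{2k} = σ^{2k} · C_k with k = 1.
C_1 = (1/(k+1)) · C(2k, k) = (1/2) · C(2, 1) = (1/2) · 2 = 1.
σ^{2k} = (σ²)^k = (37/10)^1 = 37/10.

Therefore m_{2} = σ^{2} · C_1 = (37/10) · 1 = 37/10.


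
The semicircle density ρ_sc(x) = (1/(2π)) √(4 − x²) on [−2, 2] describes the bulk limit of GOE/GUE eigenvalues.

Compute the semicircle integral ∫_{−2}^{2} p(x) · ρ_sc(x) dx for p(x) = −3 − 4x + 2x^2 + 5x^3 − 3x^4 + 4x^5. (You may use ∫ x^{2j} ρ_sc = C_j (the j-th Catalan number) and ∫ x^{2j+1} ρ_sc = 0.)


Write p(x) = Σ a_i x^i, split into monomials and integrate each against ρ_sc separately.
Using ∫ x^{2j} ρ_sc = C_j = (1/(j+1)) C(2j, j) (Catalan numbers) and ∫ x^{2j+1} ρ_sc = 0 (odd monomials vanish by symmetry):
  i = 0 (even): a_0 · C_{0} = -3 · 1 = -3
  i = 1 (odd): ∫ x^1 ρ_sc = 0 (vanishes)
  i = 2 (even): a_2 · C_{1} = 2 · 1 = 2
  i = 3 (odd): ∫ x^3 ρ_sc = 0 (vanishes)
  i = 4 (even): a_4 · C_{2} = -3 · 2 = -6
  i = 5 (odd): ∫ x^5 ρ_sc = 0 (vanishes)

Summing the contributions: ∫_{−2}^{2} p(x) ρ_sc(x) dx = (-3) + 2 + (-6) = -7.


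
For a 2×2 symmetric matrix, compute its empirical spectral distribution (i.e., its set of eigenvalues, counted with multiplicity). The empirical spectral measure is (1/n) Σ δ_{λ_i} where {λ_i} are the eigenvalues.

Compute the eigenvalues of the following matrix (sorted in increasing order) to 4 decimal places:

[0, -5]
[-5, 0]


Since M is real symmetric, both eigenvalues are real; they are the roots of det(λI − M) = λ² − (tr M) λ + det M.
tr M = 0 + 0 = 0.
det M = 0·0 − (-5)² = 0 − 25 = -25.
Characteristic polynomial: λ² − 25 = 0.
Discriminant Δ = (tr M)² − 4·det M = 0 − (-100) = 100; √Δ = 10.000000.
λ = (tr M ± √Δ)/2 = (0 ± 10.000000)/2, giving (tr M − √Δ)/2 = -5.0000 and (tr M + √Δ)/2 = 5.0000.

Eigenvalues sorted in increasing order: [-5.0000, 5.0000].


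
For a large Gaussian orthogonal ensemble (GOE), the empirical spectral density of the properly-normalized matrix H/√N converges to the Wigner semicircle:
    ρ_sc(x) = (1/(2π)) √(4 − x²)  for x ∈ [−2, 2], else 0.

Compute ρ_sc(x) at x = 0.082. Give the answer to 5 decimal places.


ρ_sc(x) = (1/(2π)) √(4 − x²). With x = 0.082:
  4 − x² = 4 − (0.082)² = 4 − 0.006724 = 3.993276.
  √(4 − x²) = 1.998318.
  1/(2π) = 0.159155.
  ρ_sc(0.082) = 0.159155 · 1.998318 = 0.318042.

Rounded to 5 decimal places: ρ_sc(0.082) ≈ 0.31804.


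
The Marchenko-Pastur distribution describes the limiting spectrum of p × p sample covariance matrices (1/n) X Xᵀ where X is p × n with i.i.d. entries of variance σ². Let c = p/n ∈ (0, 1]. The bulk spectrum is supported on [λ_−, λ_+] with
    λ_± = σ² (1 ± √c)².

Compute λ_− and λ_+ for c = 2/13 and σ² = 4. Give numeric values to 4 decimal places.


c = 2/13 = 0.153846; √c = 0.392232.
λ_− = σ² (1 − √c)² = 4 · (1 − 0.392232)² = 4 · (0.607768)² = 1.477526.
λ_+ = σ² (1 + √c)² = 4 · (1 + 0.392232)² = 4 · (1.392232)² = 7.753243.

Rounded to 4 decimal places: λ_− ≈ 1.4775, λ_+ ≈ 7.7532.


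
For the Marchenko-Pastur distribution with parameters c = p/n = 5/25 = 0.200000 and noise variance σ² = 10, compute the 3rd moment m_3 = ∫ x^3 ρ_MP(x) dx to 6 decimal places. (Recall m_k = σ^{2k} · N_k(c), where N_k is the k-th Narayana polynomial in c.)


E[X³] = σ⁶ (1 + 3c + c²) (third MP moment). With σ² = 10 (so σ⁶ = 1000) and c = 5/25 = 0.200000: E[X³] = 1000 · (1 + 3·0.200000 + (0.200000)²) = 1000 · 1.640000.

So E[X^3] = 1640.000000.


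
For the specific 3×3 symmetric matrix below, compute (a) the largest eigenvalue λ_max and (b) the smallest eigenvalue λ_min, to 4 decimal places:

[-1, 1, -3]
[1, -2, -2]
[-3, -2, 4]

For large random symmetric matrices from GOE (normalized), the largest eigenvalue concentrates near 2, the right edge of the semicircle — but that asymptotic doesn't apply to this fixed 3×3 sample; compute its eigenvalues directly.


Since M is real symmetric, all three eigenvalues are real; they are the roots of det(λI − M) = λ³ − (tr M) λ² + s λ − det M, where s is the sum of the principal 2×2 minors.
tr M = -1 + (-2) + 4 = 1.
s = ((-1)·(-2) − 1²) + ((-1)·4 − (-3)²) + ((-2)·4 − (-2)²) = 1 + (-13) + (-12) = -24.
det M (expand along row 1) = (-1)·(-12) − 1·(-2) + (-3)·(-8) = 38.
Characteristic polynomial: λ³ − λ² − 24λ − 38 = 0.
Substitute λ = y + (tr M)/3 = y + 0.333333 to remove the quadratic term: y³ + p·y + q = 0 with p = s − (tr M)²/3 = -24.333333 and q = −2(tr M)³/27 + (tr M)·s/3 − det M = -46.074074.
Three real roots ⇒ use the trigonometric (Viète) form: r = 2√(−p/3) = 5.696002, φ = arccos(3q/(p·r)) = arccos(0.997255) = 0.074115 rad.
y_k = r·cos(φ/3 − 2πk/3) for k = 0, 1, 2 gives y = 5.694264, -2.725277, -2.968987.
λ_k = y_k + 0.333333 gives λ = 6.0276, -2.3919, -2.6357 (check: the sum is 1.0000 = tr M).

Hence λ_max = 6.0276 and λ_min = -2.6357.


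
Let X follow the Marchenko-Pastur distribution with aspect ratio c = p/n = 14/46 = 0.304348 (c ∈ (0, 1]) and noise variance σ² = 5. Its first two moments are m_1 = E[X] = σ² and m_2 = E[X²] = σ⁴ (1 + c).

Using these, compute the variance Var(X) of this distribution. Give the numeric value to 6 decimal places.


m_1 = E[X] = σ² = 5, so m_1² = 25.
m_2 = E[X²] = σ⁴ (1 + c) = 25 · (1 + 0.304348) = 25 · 1.304348 = 32.608696.
(Note m_2 − m_1² simplifies to c · σ⁴ = 0.304348 · 25.)

Var(X) = m_2 − m_1² = 32.608696 − 25 = 7.608696.


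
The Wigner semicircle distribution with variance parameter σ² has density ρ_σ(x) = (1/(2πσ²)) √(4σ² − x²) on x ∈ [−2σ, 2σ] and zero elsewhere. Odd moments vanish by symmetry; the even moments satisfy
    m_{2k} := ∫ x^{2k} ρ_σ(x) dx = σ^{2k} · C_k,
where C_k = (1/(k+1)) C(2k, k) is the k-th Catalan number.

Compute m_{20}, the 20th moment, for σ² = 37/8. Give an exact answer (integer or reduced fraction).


By the scaled semicircle moment identity, m_{2k} = σ^{2k} · C_k with k = 10.
C_10 = (1/(k+1)) · C(2k, k) = (1/11) · C(20, 10) = (1/11) · 184756 = 16796.
σ^{2k} = (σ²)^k = (37/8)^10 = 4808584372417849/1073741824.

Therefore m_{20} = σ^{20} · C_10 = (4808584372417849/1073741824) · 16796 = 20191245779782547951/268435456.


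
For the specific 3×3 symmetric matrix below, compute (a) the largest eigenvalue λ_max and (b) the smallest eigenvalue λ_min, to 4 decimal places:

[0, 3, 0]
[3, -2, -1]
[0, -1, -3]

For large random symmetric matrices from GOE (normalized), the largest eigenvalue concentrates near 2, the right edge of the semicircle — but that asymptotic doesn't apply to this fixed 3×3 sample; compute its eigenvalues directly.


Since M is real symmetric, all three eigenvalues are real; they are the roots of det(λI − M) = λ³ − (tr M) λ² + s λ − det M, where s is the sum of the principal 2×2 minors.
tr M = 0 + (-2) + (-3) = -5.
s = (0·(-2) − 3²) + (0·(-3) − 0²) + ((-2)·(-3) − (-1)²) = -9 + 0 + 5 = -4.
det M (expand along row 1) = 0·5 − 3·(-9) + 0·(-3) = 27.
Characteristic polynomial: λ³ + 5λ² − 4λ − 27 = 0.
Substitute λ = y + (tr M)/3 = y − 1.666667 to remove the quadratic term: y³ + p·y + q = 0 with p = s − (tr M)²/3 = -12.333333 and q = −2(tr M)³/27 + (tr M)·s/3 − det M = -11.074074.
Three real roots ⇒ use the trigonometric (Viète) form: r = 2√(−p/3) = 4.055175, φ = arccos(3q/(p·r)) = arccos(0.664261) = 0.844292 rad.
y_k = r·cos(φ/3 − 2πk/3) for k = 0, 1, 2 gives y = 3.895641, -0.972464, -2.923177.
λ_k = y_k − 1.666667 gives λ = 2.2290, -2.6391, -4.5898 (check: the sum is -5.0000 = tr M).

Hence λ_max = 2.2290 and λ_min = -4.5898.


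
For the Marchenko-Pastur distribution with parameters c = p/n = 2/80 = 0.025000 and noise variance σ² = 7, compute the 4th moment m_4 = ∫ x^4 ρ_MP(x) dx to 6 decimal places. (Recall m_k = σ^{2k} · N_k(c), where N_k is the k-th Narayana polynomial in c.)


E[X⁴] = σ⁸ (1 + 6c + 6c² + c³) (fourth MP moment). With σ² = 7 (so σ⁸ = 2401) and c = 2/80 = 0.025000: E[X⁴] = 2401 · (1 + 6·0.025000 + 6·(0.025000)² + (0.025000)³) = 2401 · 1.153766.

So E[X^4] = 2770.191266.


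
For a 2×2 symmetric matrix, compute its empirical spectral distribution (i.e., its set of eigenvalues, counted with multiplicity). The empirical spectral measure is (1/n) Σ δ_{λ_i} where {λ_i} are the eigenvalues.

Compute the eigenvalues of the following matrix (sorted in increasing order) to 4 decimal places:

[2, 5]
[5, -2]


Since M is real symmetric, both eigenvalues are real; they are the roots of det(λI − M) = λ² − (tr M) λ + det M.
tr M = 2 + (-2) = 0.
det M = 2·(-2) − 5² = -4 − 25 = -29.
Characteristic polynomial: λ² − 29 = 0.
Discriminant Δ = (tr M)² − 4·det M = 0 − (-116) = 116; √Δ = 10.770330.
λ = (tr M ± √Δ)/2 = (0 ± 10.770330)/2, giving (tr M − √Δ)/2 = -5.3852 and (tr M + √Δ)/2 = 5.3852.

Eigenvalues sorted in increasing order: [-5.3852, 5.3852].


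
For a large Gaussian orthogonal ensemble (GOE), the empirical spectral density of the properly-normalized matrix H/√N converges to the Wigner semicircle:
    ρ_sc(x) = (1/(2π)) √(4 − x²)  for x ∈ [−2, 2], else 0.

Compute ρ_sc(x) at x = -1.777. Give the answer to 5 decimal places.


ρ_sc(x) = (1/(2π)) √(4 − x²). With x = -1.777:
  4 − x² = 4 − (-1.777)² = 4 − 3.157729 = 0.842271.
  √(4 − x²) = 0.917753.
  1/(2π) = 0.159155.
  ρ_sc(-1.777) = 0.159155 · 0.917753 = 0.146065.

Rounded to 5 decimal places: ρ_sc(-1.777) ≈ 0.14606.


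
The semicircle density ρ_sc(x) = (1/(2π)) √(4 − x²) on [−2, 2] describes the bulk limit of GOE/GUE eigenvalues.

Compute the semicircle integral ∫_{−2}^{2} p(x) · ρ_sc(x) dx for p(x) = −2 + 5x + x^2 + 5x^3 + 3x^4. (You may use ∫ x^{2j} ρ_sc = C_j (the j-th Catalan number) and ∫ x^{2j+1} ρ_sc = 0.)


Write p(x) = Σ a_i x^i, split into monomials and integrate each against ρ_sc separately.
Using ∫ x^{2j} ρ_sc = C_j = (1/(j+1)) C(2j, j) (Catalan numbers) and ∫ x^{2j+1} ρ_sc = 0 (odd monomials vanish by symmetry):
  i = 0 (even): a_0 · C_{0} = -2 · 1 = -2
  i = 1 (odd): ∫ x^1 ρ_sc = 0 (vanishes)
  i = 2 (even): a_2 · C_{1} = 1 · 1 = 1
  i = 3 (odd): ∫ x^3 ρ_sc = 0 (vanishes)
  i = 4 (even): a_4 · C_{2} = 3 · 2 = 6

Summing the contributions: ∫_{−2}^{2} p(x) ρ_sc(x) dx = (-2) + 1 + 6 = 5.


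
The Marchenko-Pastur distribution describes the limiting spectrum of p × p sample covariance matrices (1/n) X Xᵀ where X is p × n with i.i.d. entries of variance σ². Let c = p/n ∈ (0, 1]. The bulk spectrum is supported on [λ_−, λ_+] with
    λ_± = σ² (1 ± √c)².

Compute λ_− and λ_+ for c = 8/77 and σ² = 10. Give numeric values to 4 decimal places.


c = 8/77 = 0.103896; √c = 0.322329.
λ_− = σ² (1 − √c)² = 10 · (1 − 0.322329)² = 10 · (0.677671)² = 4.592377.
λ_+ = σ² (1 + √c)² = 10 · (1 + 0.322329)² = 10 · (1.322329)² = 17.485545.

Rounded to 4 decimal places: λ_− ≈ 4.5924, λ_+ ≈ 17.4855.
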